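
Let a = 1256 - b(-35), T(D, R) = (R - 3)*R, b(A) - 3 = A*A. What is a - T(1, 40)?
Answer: -1452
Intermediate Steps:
b(A) = 3 + A² (b(A) = 3 + A*A = 3 + A²)
T(D, R) = R*(-3 + R) (T(D, R) = (-3 + R)*R = R*(-3 + R))
a = 28 (a = 1256 - (3 + (-35)²) = 1256 - (3 + 1225) = 1256 - 1*1228 = 1256 - 1228 = 28)
a - T(1, 40) = 28 - 40*(-3 + 40) = 28 - 40*37 = 28 - 1*1480 = 28 - 1480 = -1452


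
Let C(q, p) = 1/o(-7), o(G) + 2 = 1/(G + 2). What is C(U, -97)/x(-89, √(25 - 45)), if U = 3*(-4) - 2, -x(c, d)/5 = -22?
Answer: -1/242 ≈ -0.0041322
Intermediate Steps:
x(c, d) = 110 (x(c, d) = -5*(-22) = 110)
o(G) = -2 + 1/(2 + G) (o(G) = -2 + 1/(G + 2) = -2 + 1/(2 + G))
U = -14 (U = -12 - 2 = -14)
C(q, p) = -5/11 (C(q, p) = 1/((-3 - 2*(-7))/(2 - 7)) = 1/((-3 + 14)/(-5)) = 1/(-⅕*11) = 1/(-11/5) = -5/11)
C(U, -97)/x(-89, √(25 - 45)) = -5/11/110 = -5/11*1/110 = -1/242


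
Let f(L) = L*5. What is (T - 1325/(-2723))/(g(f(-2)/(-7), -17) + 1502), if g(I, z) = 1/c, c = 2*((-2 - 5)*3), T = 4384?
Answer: 71633742/24539287 ≈ 2.9191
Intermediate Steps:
f(L) = 5*L
c = -42 (c = 2*(-7*3) = 2*(-21) = -42)
g(I, z) = -1/42 (g(I, z) = 1/(-42) = -1/42)
(T - 1325/(-2723))/(g(f(-2)/(-7), -17) + 1502) = (4384 - 1325/(-2723))/(-1/42 + 1502) = (4384 - 1325*(-1/2723))/(63083/42) = (4384 + 1325/2723)*(42/63083) = (11938957/2723)*(42/63083) = 71633742/24539287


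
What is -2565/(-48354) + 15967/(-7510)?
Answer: -62733764/30261545 ≈ -2.0731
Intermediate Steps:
-2565/(-48354) + 15967/(-7510) = -2565*(-1/48354) + 15967*(-1/7510) = 855/16118 - 15967/7510 = -62733764/30261545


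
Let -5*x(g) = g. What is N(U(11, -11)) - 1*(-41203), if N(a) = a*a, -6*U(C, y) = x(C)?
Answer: 37082821/900 ≈ 41203.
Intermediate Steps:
x(g) = -g/5
U(C, y) = C/30 (U(C, y) = -(-1)*C/30 = C/30)
N(a) = a**2
N(U(11, -11)) - 1*(-41203) = ((1/30)*11)**2 - 1*(-41203) = (11/30)**2 + 41203 = 121/900 + 41203 = 37082821/900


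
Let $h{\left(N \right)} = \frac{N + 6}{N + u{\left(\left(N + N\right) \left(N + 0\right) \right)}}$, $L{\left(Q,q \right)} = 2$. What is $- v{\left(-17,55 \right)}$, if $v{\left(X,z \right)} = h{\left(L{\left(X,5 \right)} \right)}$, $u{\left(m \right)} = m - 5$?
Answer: $- \frac{8}{5} \approx -1.6$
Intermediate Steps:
$u{\left(m \right)} = -5 + m$
$h{\left(N \right)} = \frac{6 + N}{-5 + N + 2 N^{2}}$ ($h{\left(N \right)} = \frac{N + 6}{N + \left(-5 + \left(N + N\right) \left(N + 0\right)\right)} = \frac{6 + N}{N + \left(-5 + 2 N N\right)} = \frac{6 + N}{N + \left(-5 + 2 N^{2}\right)} = \frac{6 + N}{-5 + N + 2 N^{2}}$)
$v{\left(X,z \right)} = \frac{8}{5}$ ($v{\left(X,z \right)} = \frac{6 + 2}{-5 + 2 + 2 \cdot 2^{2}} = \frac{1}{-5 + 2 + 2 \cdot 4} \cdot 8 = \frac{1}{-5 + 2 + 8} \cdot 8 = \frac{1}{5} \cdot 8 = \frac{8}{5}$)
$- v{\left(-17,55 \right)} = \left(-1\right) \frac{8}{5} = - \frac{8}{5}$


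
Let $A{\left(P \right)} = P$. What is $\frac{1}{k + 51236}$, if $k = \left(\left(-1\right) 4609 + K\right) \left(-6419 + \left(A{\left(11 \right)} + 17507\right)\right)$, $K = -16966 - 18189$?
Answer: $- \frac{1}{441289400} \approx -2.2661 \cdot 10^{-9}$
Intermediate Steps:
$K = -35155$
$k = -441340636$ ($k = \left(\left(-1\right) 4609 - 35155\right) \left(-6419 + \left(11 + 17507\right)\right) = \left(-4609 - 35155\right) \left(-6419 + 17518\right) = \left(-39764\right) 11099 = -441340636$)
$\frac{1}{k + 51236} = \frac{1}{-441340636 + 51236} = \frac{1}{-441289400} = - \frac{1}{441289400}$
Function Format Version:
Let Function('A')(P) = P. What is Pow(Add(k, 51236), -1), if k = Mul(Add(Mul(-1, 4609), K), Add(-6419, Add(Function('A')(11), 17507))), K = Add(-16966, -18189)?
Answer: Rational(-1, 441289400) ≈ -2.2661e-9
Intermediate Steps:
K = -35155
k = -441340636 (k = Mul(Add(Mul(-1, 4609), -35155), Add(-6419, Add(11, 17507))) = Mul(Add(-4609, -35155), Add(-6419, 17518)) = Mul(-39764, 11099) = -441340636)
Pow(Add(k, 51236), -1) = Pow(Add(-441340636, 51236), -1) = Pow(-441289400, -1) = Rational(-1, 441289400)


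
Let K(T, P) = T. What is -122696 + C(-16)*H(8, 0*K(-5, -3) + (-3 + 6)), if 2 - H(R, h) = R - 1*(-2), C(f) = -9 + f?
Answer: -122496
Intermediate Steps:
H(R, h) = -R (H(R, h) = 2 - (R - 1*(-2)) = 2 - (R + 2) = 2 - (2 + R) = 2 + (-2 - R) = -R)
-122696 + C(-16)*H(8, 0*K(-5, -3) + (-3 + 6)) = -122696 + (-9 - 16)*(-1*8) = -122696 - 25*(-8) = -122696 + 200 = -122496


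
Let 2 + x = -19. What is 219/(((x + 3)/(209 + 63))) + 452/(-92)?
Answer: -228683/69 ≈ -3314.2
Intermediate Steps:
x = -21 (x = -2 - 19 = -21)
219/(((x + 3)/(209 + 63))) + 452/(-92) = 219/(((-21 + 3)/(209 + 63))) + 452/(-92) = 219/((-18/272)) + 452*(-1/92) = 219/((-18*1/272)) - 113/23 = 219/(-9/136) - 113/23 = 219*(-136/9) - 113/23 = -9928/3 - 113/23 = -228683/69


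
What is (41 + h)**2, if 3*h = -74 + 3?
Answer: 2704/9 ≈ 300.44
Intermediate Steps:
h = -71/3 (h = (-74 + 3)/3 = (1/3)*(-71) = -71/3 ≈ -23.667)
(41 + h)**2 = (41 - 71/3)**2 = (52/3)**2 = 2704/9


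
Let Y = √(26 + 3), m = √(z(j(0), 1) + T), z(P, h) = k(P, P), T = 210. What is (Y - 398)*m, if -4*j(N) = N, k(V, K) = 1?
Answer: √211*(-398 + √29) ≈ -5703.1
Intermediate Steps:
j(N) = -N/4
z(P, h) = 1
m = √211 (m = √(1 + 210) = √211 ≈ 14.526)
Y = √29 ≈ 5.3852
(Y - 398)*m = (√29 - 398)*√211 = (-398 + √29)*√211 = √211*(-398 + √29)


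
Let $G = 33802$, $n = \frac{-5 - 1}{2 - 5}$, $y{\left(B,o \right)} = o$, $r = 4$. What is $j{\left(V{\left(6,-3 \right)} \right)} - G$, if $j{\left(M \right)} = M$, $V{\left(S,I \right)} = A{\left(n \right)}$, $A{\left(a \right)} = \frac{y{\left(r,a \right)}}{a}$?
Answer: $-33801$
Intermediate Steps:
$n = 2$ ($n = - \frac{6}{-3} = \left(-6\right) \left(- \frac{1}{3}\right) = 2$)
$A{\left(a \right)} = 1$ ($A{\left(a \right)} = \frac{a}{a} = 1$)
$V{\left(S,I \right)} = 1$
$j{\left(V{\left(6,-3 \right)} \right)} - G = 1 - 33802 = -33801$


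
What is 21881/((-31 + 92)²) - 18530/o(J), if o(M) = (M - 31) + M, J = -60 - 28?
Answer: 73479497/770247 ≈ 95.397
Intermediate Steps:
J = -88
o(M) = -31 + 2*M (o(M) = (-31 + M) + M = -31 + 2*M)
21881/((-31 + 92)²) - 18530/o(J) = 21881/((-31 + 92)²) - 18530/(-31 + 2*(-88)) = 21881/(61²) - 18530/(-31 - 176) = 21881/3721 - 18530/(-207) = 21881*(1/3721) - 18530*(-1/207) = 21881/3721 + 18530/207 = 73479497/770247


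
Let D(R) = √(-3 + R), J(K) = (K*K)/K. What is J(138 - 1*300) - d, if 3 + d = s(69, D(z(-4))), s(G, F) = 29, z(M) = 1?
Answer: -188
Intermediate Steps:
J(K) = K (J(K) = K²/K = K)
d = 26 (d = -3 + 29 = 26)
J(138 - 1*300) - d = (138 - 1*300) - 1*26 = (138 - 300) - 26 = -162 - 26 = -188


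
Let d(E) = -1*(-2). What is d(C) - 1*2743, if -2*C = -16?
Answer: -2741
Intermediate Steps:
C = 8 (C = -½*(-16) = 8)
d(E) = 2
d(C) - 1*2743 = 2 - 1*2743 = 2 - 2743 = -2741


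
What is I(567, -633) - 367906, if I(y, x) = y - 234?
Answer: -367573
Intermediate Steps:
I(y, x) = -234 + y
I(567, -633) - 367906 = (-234 + 567) - 367906 = 333 - 367906 = -367573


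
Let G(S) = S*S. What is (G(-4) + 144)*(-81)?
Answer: -12960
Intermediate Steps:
G(S) = S²
(G(-4) + 144)*(-81) = ((-4)² + 144)*(-81) = (16 + 144)*(-81) = 160*(-81) = -12960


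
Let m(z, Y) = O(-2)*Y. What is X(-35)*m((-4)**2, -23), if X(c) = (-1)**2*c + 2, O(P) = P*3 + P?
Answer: -6072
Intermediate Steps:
O(P) = 4*P (O(P) = 3*P + P = 4*P)
X(c) = 2 + c (X(c) = 1*c + 2 = c + 2 = 2 + c)
m(z, Y) = -8*Y (m(z, Y) = (4*(-2))*Y = -8*Y)
X(-35)*m((-4)**2, -23) = (2 - 35)*(-8*(-23)) = -33*184 = -6072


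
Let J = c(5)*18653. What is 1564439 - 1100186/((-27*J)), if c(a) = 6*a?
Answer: 11818500220228/7554465 ≈ 1.5644e+6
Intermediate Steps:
J = 559590 (J = (6*5)*18653 = 30*18653 = 559590)
1564439 - 1100186/((-27*J)) = 1564439 - 1100186/((-27*559590)) = 1564439 - 1100186/(-15108930) = 1564439 - 1100186*(-1)/15108930 = 1564439 - 1*(-550093/7554465) = 1564439 + 550093/7554465 = 11818500220228/7554465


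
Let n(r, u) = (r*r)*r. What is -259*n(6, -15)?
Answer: -55944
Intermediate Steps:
n(r, u) = r³ (n(r, u) = r²*r = r³)
-259*n(6, -15) = -259*6³ = -259*216 = -55944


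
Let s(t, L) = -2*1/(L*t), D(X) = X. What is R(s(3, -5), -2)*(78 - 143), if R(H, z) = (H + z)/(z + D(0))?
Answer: -182/3 ≈ -60.667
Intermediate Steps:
s(t, L) = -2/(L*t)
R(H, z) = (H + z)/z (R(H, z) = (H + z)/(z + 0) = (H + z)/z)
R(s(3, -5), -2)*(78 - 143) = ((-2/(-5*3) - 2)/(-2))*(78 - 143) = -(-2*(-⅕)*⅓ - 2)/2*(-65) = -(2/15 - 2)/2*(-65) = -½*(-28/15)*(-65) = (14/15)*(-65) = -182/3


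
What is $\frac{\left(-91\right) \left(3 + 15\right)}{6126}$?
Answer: $- \frac{273}{1021} \approx -0.26739$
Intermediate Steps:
$\frac{\left(-91\right) \left(3 + 15\right)}{6126} = \left(-91\right) 18 \cdot \frac{1}{6126} = \left(-1638\right) \frac{1}{6126} = - \frac{273}{1021}$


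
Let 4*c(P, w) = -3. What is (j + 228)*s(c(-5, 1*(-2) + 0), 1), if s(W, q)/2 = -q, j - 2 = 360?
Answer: -1180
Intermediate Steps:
j = 362 (j = 2 + 360 = 362)
c(P, w) = -¾ (c(P, w) = (¼)*(-3) = -¾)
s(W, q) = -2*q (s(W, q) = 2*(-q) = -2*q)
(j + 228)*s(c(-5, 1*(-2) + 0), 1) = (362 + 228)*(-2*1) = 590*(-2) = -1180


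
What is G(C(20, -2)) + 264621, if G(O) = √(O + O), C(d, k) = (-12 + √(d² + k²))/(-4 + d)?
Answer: 264621 + √(-6 + √101)/2 ≈ 2.6462e+5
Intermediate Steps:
C(d, k) = (-12 + √(d² + k²))/(-4 + d)
G(O) = √2*√O (G(O) = √(2*O) = √2*√O)
G(C(20, -2)) + 264621 = √2*√((-12 + √(20² + (-2)²))/(-4 + 20)) + 264621 = √2*√((-12 + √(400 + 4))/16) + 264621 = √2*√((-12 + √404)/16) + 264621 = √2*√((-12 + 2*√101)/16) + 264621 = √2*√(-¾ + √101/8) + 264621 = 264621 + √2*√(-¾ + √101/8)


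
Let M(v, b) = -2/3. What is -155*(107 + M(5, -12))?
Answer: -49445/3 ≈ -16482.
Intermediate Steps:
M(v, b) = -⅔ (M(v, b) = -2*⅓ = -⅔)
-155*(107 + M(5, -12)) = -155*(107 - ⅔) = -155*319/3 = -49445/3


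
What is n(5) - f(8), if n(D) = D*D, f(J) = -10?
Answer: 35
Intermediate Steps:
n(D) = D²
n(5) - f(8) = 5² - 1*(-10) = 25 + 10 = 35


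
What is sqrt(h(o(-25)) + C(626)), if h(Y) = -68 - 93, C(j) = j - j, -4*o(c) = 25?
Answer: I*sqrt(161) ≈ 12.689*I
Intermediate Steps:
o(c) = -25/4 (o(c) = -1/4*25 = -25/4)
C(j) = 0
h(Y) = -161
sqrt(h(o(-25)) + C(626)) = sqrt(-161 + 0) = sqrt(-161) = I*sqrt(161)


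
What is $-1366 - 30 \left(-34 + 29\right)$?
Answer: $-1216$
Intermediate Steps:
$-1366 - 30 \left(-34 + 29\right) = -1366 - -150 = -1366 + 150 = -1216$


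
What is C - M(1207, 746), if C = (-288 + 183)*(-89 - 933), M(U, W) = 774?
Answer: 106536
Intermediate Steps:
C = 107310 (C = -105*(-1022) = 107310)
C - M(1207, 746) = 107310 - 1*774 = 107310 - 774 = 106536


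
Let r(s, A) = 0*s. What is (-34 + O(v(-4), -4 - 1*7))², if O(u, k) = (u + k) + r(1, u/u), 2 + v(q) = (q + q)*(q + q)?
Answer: 289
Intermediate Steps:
r(s, A) = 0
v(q) = -2 + 4*q² (v(q) = -2 + (q + q)*(q + q) = -2 + (2*q)*(2*q) = -2 + 4*q²)
O(u, k) = k + u (O(u, k) = (u + k) + 0 = (k + u) + 0 = k + u)
(-34 + O(v(-4), -4 - 1*7))² = (-34 + ((-4 - 1*7) + (-2 + 4*(-4)²)))² = (-34 + ((-4 - 7) + (-2 + 4*16)))² = (-34 + (-11 + (-2 + 64)))² = (-34 + (-11 + 62))² = (-34 + 51)² = 17² = 289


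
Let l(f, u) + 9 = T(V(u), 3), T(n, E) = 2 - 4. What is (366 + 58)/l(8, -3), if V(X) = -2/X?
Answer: -424/11 ≈ -38.545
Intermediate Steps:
T(n, E) = -2
l(f, u) = -11 (l(f, u) = -9 - 2 = -11)
(366 + 58)/l(8, -3) = (366 + 58)/(-11) = 424*(-1/11) = -424/11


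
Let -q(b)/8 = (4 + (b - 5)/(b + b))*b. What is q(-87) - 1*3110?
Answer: 42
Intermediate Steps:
q(b) = -8*b*(4 + (-5 + b)/(2*b)) (q(b) = -8*(4 + (b - 5)/(b + b))*b = -8*(4 + (-5 + b)/((2*b)))*b = -8*(4 + (-5 + b)*(1/(2*b)))*b = -8*(4 + (-5 + b)/(2*b))*b = -8*b*(4 + (-5 + b)/(2*b)))
q(-87) - 1*3110 = (20 - 36*(-87)) - 1*3110 = (20 + 3132) - 3110 = 3152 - 3110 = 42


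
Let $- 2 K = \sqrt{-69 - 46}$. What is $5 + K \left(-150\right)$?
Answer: $5 + 75 i \sqrt{115} \approx 5.0 + 804.29 i$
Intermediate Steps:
$K = - \frac{i \sqrt{115}}{2}$ ($K = - \frac{\sqrt{-69 - 46}}{2} = - \frac{\sqrt{-115}}{2} = - \frac{i \sqrt{115}}{2} \approx - 5.3619 i$)
$5 + K \left(-150\right) = 5 + - \frac{i \sqrt{115}}{2} \left(-150\right) = 5 + 75 i \sqrt{115}$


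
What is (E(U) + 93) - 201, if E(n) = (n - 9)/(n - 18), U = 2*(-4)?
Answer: -2791/26 ≈ -107.35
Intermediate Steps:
U = -8
E(n) = (-9 + n)/(-18 + n)
(E(U) + 93) - 201 = ((-9 - 8)/(-18 - 8) + 93) - 201 = (-17/(-26) + 93) - 201 = (-1/26*(-17) + 93) - 201 = (17/26 + 93) - 201 = 2435/26 - 201 = -2791/26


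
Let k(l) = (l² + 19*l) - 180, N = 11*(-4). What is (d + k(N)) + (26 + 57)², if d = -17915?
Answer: -10106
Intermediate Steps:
N = -44
k(l) = -180 + l² + 19*l
(d + k(N)) + (26 + 57)² = (-17915 + (-180 + (-44)² + 19*(-44))) + (26 + 57)² = (-17915 + (-180 + 1936 - 836)) + 83² = (-17915 + 920) + 6889 = -16995 + 6889 = -10106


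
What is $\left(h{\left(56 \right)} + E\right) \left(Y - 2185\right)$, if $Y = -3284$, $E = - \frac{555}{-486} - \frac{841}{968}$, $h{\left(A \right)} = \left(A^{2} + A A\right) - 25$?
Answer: $- \frac{892971383485}{26136} \approx -3.4166 \cdot 10^{7}$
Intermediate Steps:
$h{\left(A \right)} = -25 + 2 A^{2}$ ($h{\left(A \right)} = \left(A^{2} + A^{2}\right) - 25 = 2 A^{2} - 25 = -25 + 2 A^{2}$)
$E = \frac{21419}{78408}$ ($E = \left(-555\right) \left(- \frac{1}{486}\right) - \frac{841}{968} = \frac{185}{162} - \frac{841}{968} = \frac{21419}{78408} \approx 0.27317$)
$\left(h{\left(56 \right)} + E\right) \left(Y - 2185\right) = \left(\left(-25 + 2 \cdot 56^{2}\right) + \frac{21419}{78408}\right) \left(-3284 - 2185\right) = \left(\left(-25 + 2 \cdot 3136\right) + \frac{21419}{78408}\right) \left(-5469\right) = \left(\left(-25 + 6272\right) + \frac{21419}{78408}\right) \left(-5469\right) = \left(6247 + \frac{21419}{78408}\right) \left(-5469\right) = \frac{489836195}{78408} \left(-5469\right) = - \frac{892971383485}{26136}$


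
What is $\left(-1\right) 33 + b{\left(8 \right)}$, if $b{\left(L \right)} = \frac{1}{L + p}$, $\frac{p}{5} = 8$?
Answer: $- \frac{1583}{48} \approx -32.979$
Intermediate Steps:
$p = 40$ ($p = 5 \cdot 8 = 40$)
$b{\left(L \right)} = \frac{1}{40 + L}$ ($b{\left(L \right)} = \frac{1}{L + 40} = \frac{1}{40 + L}$)
$\left(-1\right) 33 + b{\left(8 \right)} = \left(-1\right) 33 + \frac{1}{40 + 8} = -33 + \frac{1}{48} = - \frac{1583}{48}$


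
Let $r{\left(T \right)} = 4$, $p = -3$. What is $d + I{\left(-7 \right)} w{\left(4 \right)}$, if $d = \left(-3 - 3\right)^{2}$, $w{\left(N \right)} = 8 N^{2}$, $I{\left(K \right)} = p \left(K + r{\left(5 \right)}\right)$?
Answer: $1188$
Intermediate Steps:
$I{\left(K \right)} = -12 - 3 K$ ($I{\left(K \right)} = - 3 \left(K + 4\right) = - 3 \left(4 + K\right) = -12 - 3 K$)
$d = 36$ ($d = \left(-6\right)^{2} = 36$)
$d + I{\left(-7 \right)} w{\left(4 \right)} = 36 + \left(-12 - -21\right) 8 \cdot 4^{2} = 36 + \left(-12 + 21\right) 8 \cdot 16 = 36 + 9 \cdot 128 = 36 + 1152 = 1188$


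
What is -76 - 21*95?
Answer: -2071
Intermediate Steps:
-76 - 21*95 = -76 - 1995 = -2071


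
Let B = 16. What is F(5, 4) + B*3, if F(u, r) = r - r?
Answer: 48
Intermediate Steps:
F(u, r) = 0
F(5, 4) + B*3 = 0 + 16*3 = 0 + 48 = 48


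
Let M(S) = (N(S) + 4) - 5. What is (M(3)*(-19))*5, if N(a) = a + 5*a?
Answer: -1615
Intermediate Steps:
N(a) = 6*a
M(S) = -1 + 6*S (M(S) = (6*S + 4) - 5 = (4 + 6*S) - 5 = -1 + 6*S)
(M(3)*(-19))*5 = ((-1 + 6*3)*(-19))*5 = ((-1 + 18)*(-19))*5 = (17*(-19))*5 = -323*5 = -1615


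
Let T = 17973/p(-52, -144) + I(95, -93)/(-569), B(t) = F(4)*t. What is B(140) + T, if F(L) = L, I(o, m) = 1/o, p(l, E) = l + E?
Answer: 4961546089/10594780 ≈ 468.30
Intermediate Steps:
p(l, E) = E + l
B(t) = 4*t
T = -971530711/10594780 (T = 17973/(-144 - 52) + 1/(95*(-569)) = 17973/(-196) + (1/95)*(-1/569) = 17973*(-1/196) - 1/54055 = -17973/196 - 1/54055 = -971530711/10594780 ≈ -91.699)
B(140) + T = 4*140 - 971530711/10594780 = 560 - 971530711/10594780 = 4961546089/10594780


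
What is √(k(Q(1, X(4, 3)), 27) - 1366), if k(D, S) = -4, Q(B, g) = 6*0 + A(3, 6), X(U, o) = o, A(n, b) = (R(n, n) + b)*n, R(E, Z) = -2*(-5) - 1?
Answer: I*√1370 ≈ 37.013*I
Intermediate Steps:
R(E, Z) = 9 (R(E, Z) = 10 - 1 = 9)
A(n, b) = n*(9 + b) (A(n, b) = (9 + b)*n = n*(9 + b))
Q(B, g) = 45 (Q(B, g) = 6*0 + 3*(9 + 6) = 0 + 3*15 = 0 + 45 = 45)
√(k(Q(1, X(4, 3)), 27) - 1366) = √(-4 - 1366) = √(-1370) = I*√1370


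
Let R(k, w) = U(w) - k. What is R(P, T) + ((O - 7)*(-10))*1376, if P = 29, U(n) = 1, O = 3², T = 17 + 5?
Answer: -27548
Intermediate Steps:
T = 22
O = 9
R(k, w) = 1 - k
R(P, T) + ((O - 7)*(-10))*1376 = (1 - 1*29) + ((9 - 7)*(-10))*1376 = (1 - 29) + (2*(-10))*1376 = -28 - 20*1376 = -28 - 27520 = -27548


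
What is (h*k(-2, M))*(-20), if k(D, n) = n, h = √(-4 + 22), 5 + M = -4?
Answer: 540*√2 ≈ 763.68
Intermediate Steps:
M = -9 (M = -5 - 4 = -9)
h = 3*√2 (h = √18 = 3*√2 ≈ 4.2426)
(h*k(-2, M))*(-20) = ((3*√2)*(-9))*(-20) = -27*√2*(-20) = 540*√2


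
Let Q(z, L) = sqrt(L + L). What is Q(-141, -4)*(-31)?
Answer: -62*I*sqrt(2) ≈ -87.681*I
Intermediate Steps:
Q(z, L) = sqrt(2)*sqrt(L) (Q(z, L) = sqrt(2*L) = sqrt(2)*sqrt(L))
Q(-141, -4)*(-31) = (sqrt(2)*sqrt(-4))*(-31) = (sqrt(2)*(2*I))*(-31) = (2*I*sqrt(2))*(-31) = -62*I*sqrt(2)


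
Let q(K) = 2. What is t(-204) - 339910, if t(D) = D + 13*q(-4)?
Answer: -340088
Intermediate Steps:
t(D) = 26 + D (t(D) = D + 13*2 = D + 26 = 26 + D)
t(-204) - 339910 = (26 - 204) - 339910 = -178 - 339910 = -340088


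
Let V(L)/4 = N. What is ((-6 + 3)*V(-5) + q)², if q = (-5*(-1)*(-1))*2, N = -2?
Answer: 196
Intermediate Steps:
V(L) = -8 (V(L) = 4*(-2) = -8)
q = -10 (q = (5*(-1))*2 = -5*2 = -10)
((-6 + 3)*V(-5) + q)² = ((-6 + 3)*(-8) - 10)² = (-3*(-8) - 10)² = (24 - 10)² = 14² = 196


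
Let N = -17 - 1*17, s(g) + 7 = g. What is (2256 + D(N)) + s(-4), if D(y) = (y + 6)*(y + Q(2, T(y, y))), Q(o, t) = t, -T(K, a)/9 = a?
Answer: -5371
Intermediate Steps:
T(K, a) = -9*a
s(g) = -7 + g
N = -34 (N = -17 - 17 = -34)
D(y) = -8*y*(6 + y) (D(y) = (y + 6)*(y - 9*y) = (6 + y)*(-8*y) = -8*y*(6 + y))
(2256 + D(N)) + s(-4) = (2256 + 8*(-34)*(-6 - 1*(-34))) + (-7 - 4) = (2256 + 8*(-34)*(-6 + 34)) - 11 = (2256 + 8*(-34)*28) - 11 = (2256 - 7616) - 11 = -5360 - 11 = -5371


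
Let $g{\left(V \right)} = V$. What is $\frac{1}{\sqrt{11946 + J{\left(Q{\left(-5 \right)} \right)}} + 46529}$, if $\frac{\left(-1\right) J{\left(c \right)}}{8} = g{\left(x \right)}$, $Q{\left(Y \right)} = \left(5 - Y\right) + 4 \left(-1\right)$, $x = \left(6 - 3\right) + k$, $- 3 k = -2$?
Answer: $\frac{139587}{6494807773} - \frac{5 \sqrt{4290}}{6494807773} \approx 2.1442 \cdot 10^{-5}$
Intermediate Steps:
$k = \frac{2}{3}$ ($k = \left(- \frac{1}{3}\right) \left(-2\right) = \frac{2}{3} \approx 0.66667$)
$x = \frac{11}{3}$ ($x = \left(6 - 3\right) + \frac{2}{3} = 3 + \frac{2}{3} = \frac{11}{3} \approx 3.6667$)
$Q{\left(Y \right)} = 1 - Y$ ($Q{\left(Y \right)} = \left(5 - Y\right) - 4 = 1 - Y$)
$J{\left(c \right)} = - \frac{88}{3}$ ($J{\left(c \right)} = \left(-8\right) \frac{11}{3} = - \frac{88}{3}$)
$\frac{1}{\sqrt{11946 + J{\left(Q{\left(-5 \right)} \right)}} + 46529} = \frac{1}{\sqrt{11946 - \frac{88}{3}} + 46529} = \frac{1}{\sqrt{\frac{35750}{3}} + 46529} = \frac{1}{\frac{5 \sqrt{4290}}{3} + 46529} = \frac{1}{46529 + \frac{5 \sqrt{4290}}{3}}$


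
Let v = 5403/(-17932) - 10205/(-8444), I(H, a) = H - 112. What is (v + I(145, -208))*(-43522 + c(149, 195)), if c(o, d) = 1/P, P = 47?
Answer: -1312761915917767/889579622 ≈ -1.4757e+6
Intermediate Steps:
I(H, a) = -112 + H
c(o, d) = 1/47
v = 17171641/18927226 (v = 5403*(-1/17932) - 10205*(-1/8444) = -5403/17932 + 10205/8444 = 17171641/18927226 ≈ 0.90725)
(v + I(145, -208))*(-43522 + c(149, 195)) = (17171641/18927226 + (-112 + 145))*(-43522 + 1/47) = (17171641/18927226 + 33)*(-2045533/47) = (641770099/18927226)*(-2045533/47) = -1312761915917767/889579622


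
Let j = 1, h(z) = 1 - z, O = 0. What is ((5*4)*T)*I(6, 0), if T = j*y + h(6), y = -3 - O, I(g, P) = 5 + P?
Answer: -800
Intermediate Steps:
y = -3 (y = -3 - 1*0 = -3 + 0 = -3)
T = -8 (T = 1*(-3) + (1 - 1*6) = -3 + (1 - 6) = -3 - 5 = -8)
((5*4)*T)*I(6, 0) = ((5*4)*(-8))*(5 + 0) = (20*(-8))*5 = -160*5 = -800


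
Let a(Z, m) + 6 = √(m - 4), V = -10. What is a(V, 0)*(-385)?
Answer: 2310 - 770*I ≈ 2310.0 - 770.0*I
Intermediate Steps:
a(Z, m) = -6 + √(-4 + m) (a(Z, m) = -6 + √(m - 4) = -6 + √(-4 + m))
a(V, 0)*(-385) = (-6 + √(-4 + 0))*(-385) = (-6 + √(-4))*(-385) = (-6 + 2*I)*(-385) = 2310 - 770*I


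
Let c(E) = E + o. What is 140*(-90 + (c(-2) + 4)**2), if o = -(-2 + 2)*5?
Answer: -12040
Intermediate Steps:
o = 0 (o = -1*0*5 = 0*5 = 0)
c(E) = E (c(E) = E + 0 = E)
140*(-90 + (c(-2) + 4)**2) = 140*(-90 + (-2 + 4)**2) = 140*(-90 + 2**2) = 140*(-90 + 4) = 140*(-86) = -12040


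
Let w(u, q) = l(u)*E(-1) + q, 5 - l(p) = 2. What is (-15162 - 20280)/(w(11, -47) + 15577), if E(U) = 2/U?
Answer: -17721/7762 ≈ -2.2830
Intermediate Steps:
l(p) = 3 (l(p) = 5 - 1*2 = 5 - 2 = 3)
w(u, q) = -6 + q (w(u, q) = 3*(2/(-1)) + q = 3*(2*(-1)) + q = 3*(-2) + q = -6 + q)
(-15162 - 20280)/(w(11, -47) + 15577) = (-15162 - 20280)/((-6 - 47) + 15577) = -35442/(-53 + 15577) = -35442/15524 = -35442*1/15524 = -17721/7762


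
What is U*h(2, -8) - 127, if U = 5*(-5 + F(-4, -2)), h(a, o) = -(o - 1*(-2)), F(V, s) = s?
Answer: -337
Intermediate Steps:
h(a, o) = -2 - o (h(a, o) = -(o + 2) = -(2 + o) = -2 - o)
U = -35 (U = 5*(-5 - 2) = 5*(-7) = -35)
U*h(2, -8) - 127 = -35*(-2 - 1*(-8)) - 127 = -35*(-2 + 8) - 127 = -35*6 - 127 = -210 - 127 = -337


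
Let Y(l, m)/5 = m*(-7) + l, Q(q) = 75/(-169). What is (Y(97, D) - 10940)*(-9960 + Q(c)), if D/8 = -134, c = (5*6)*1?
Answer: -45558920475/169 ≈ -2.6958e+8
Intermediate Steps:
c = 30 (c = 30*1 = 30)
Q(q) = -75/169 (Q(q) = 75*(-1/169) = -75/169)
D = -1072 (D = 8*(-134) = -1072)
Y(l, m) = -35*m + 5*l (Y(l, m) = 5*(m*(-7) + l) = 5*(-7*m + l) = 5*(l - 7*m) = -35*m + 5*l)
(Y(97, D) - 10940)*(-9960 + Q(c)) = ((-35*(-1072) + 5*97) - 10940)*(-9960 - 75/169) = ((37520 + 485) - 10940)*(-1683315/169) = (38005 - 10940)*(-1683315/169) = 27065*(-1683315/169) = -45558920475/169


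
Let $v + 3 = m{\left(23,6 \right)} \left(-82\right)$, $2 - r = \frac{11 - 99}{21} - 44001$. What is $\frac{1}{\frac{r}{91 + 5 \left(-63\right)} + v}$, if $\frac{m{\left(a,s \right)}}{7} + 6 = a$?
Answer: $- \frac{4704}{46839895} \approx -0.00010043$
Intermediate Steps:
$m{\left(a,s \right)} = -42 + 7 a$
$r = \frac{924151}{21}$ ($r = 2 - \left(\frac{11 - 99}{21} - 44001\right) = 2 - \left(\frac{1}{21} \left(-88\right) - 44001\right) = 2 - \left(- \frac{88}{21} - 44001\right) = 2 - - \frac{924109}{21} = 2 + \frac{924109}{21} = \frac{924151}{21} \approx 44007.0$)
$v = -9761$ ($v = -3 + \left(-42 + 7 \cdot 23\right) \left(-82\right) = -3 + \left(-42 + 161\right) \left(-82\right) = -3 + 119 \left(-82\right) = -3 - 9758 = -9761$)
$\frac{1}{\frac{r}{91 + 5 \left(-63\right)} + v} = \frac{1}{\frac{924151}{21 \left(91 + 5 \left(-63\right)\right)} - 9761} = \frac{1}{\frac{924151}{21 \left(91 - 315\right)} - 9761} = \frac{1}{\frac{924151}{21 \left(-224\right)} - 9761} = \frac{1}{\frac{924151}{21} \left(- \frac{1}{224}\right) - 9761} = \frac{1}{- \frac{924151}{4704} - 9761} = \frac{1}{- \frac{46839895}{4704}} = - \frac{4704}{46839895}$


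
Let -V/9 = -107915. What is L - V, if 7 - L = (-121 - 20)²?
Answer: -991109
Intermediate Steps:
V = 971235 (V = -9*(-107915) = 971235)
L = -19874 (L = 7 - (-121 - 20)² = 7 - 1*(-141)² = 7 - 1*19881 = 7 - 19881 = -19874)
L - V = -19874 - 1*971235 = -19874 - 971235 = -991109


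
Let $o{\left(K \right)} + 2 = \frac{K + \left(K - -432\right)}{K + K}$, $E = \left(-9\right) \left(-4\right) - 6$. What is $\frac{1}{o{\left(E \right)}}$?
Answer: $\frac{5}{31} \approx 0.16129$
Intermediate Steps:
$E = 30$ ($E = 36 - 6 = 30$)
$o{\left(K \right)} = -2 + \frac{432 + 2 K}{2 K}$ ($o{\left(K \right)} = -2 + \frac{K + \left(K - -432\right)}{K + K} = -2 + \frac{K + \left(K + 432\right)}{2 K} = -2 + \left(K + \left(432 + K\right)\right) \frac{1}{2 K} = -2 + \left(432 + 2 K\right) \frac{1}{2 K} = -2 + \frac{432 + 2 K}{2 K}$)
$\frac{1}{o{\left(E \right)}} = \frac{1}{\frac{1}{30} \left(216 - 30\right)} = \frac{1}{\frac{1}{30} \cdot 186} = \frac{1}{\frac{31}{5}} = \frac{5}{31}$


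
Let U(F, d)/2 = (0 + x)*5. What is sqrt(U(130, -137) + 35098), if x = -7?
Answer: 6*sqrt(973) ≈ 187.16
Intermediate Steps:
U(F, d) = -70 (U(F, d) = 2*((0 - 7)*5) = 2*(-7*5) = 2*(-35) = -70)
sqrt(U(130, -137) + 35098) = sqrt(-70 + 35098) = sqrt(35028) = 6*sqrt(973)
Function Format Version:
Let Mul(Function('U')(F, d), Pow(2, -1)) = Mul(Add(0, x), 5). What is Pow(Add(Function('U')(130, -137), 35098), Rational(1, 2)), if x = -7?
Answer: Mul(6, Pow(973, Rational(1, 2))) ≈ 187.16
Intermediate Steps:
Function('U')(F, d) = -70 (Function('U')(F, d) = Mul(2, Mul(Add(0, -7), 5)) = Mul(2, Mul(-7, 5)) = Mul(2, -35) = -70)
Pow(Add(Function('U')(130, -137), 35098), Rational(1, 2)) = Pow(Add(-70, 35098), Rational(1, 2)) = Pow(35028, Rational(1, 2)) = Mul(6, Pow(973, Rational(1, 2)))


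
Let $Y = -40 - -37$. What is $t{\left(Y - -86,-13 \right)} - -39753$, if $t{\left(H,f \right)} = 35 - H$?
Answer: $39705$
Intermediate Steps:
$Y = -3$ ($Y = -40 + 37 = -3$)
$t{\left(Y - -86,-13 \right)} - -39753 = \left(35 - \left(-3 - -86\right)\right) - -39753 = \left(35 - \left(-3 + 86\right)\right) + 39753 = \left(35 - 83\right) + 39753 = -48 + 39753 = 39705$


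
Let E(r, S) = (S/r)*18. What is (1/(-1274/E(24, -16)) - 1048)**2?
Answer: 445649704900/405769 ≈ 1.0983e+6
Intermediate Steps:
E(r, S) = 18*S/r
(1/(-1274/E(24, -16)) - 1048)**2 = (1/(-1274/(18*(-16)/24)) - 1048)**2 = (1/(-1274/(18*(-16)*(1/24))) - 1048)**2 = (1/(-1274/(-12)) - 1048)**2 = (1/(-1274*(-1/12)) - 1048)**2 = (1/(637/6) - 1048)**2 = (6/637 - 1048)**2 = (-667570/637)**2 = 445649704900/405769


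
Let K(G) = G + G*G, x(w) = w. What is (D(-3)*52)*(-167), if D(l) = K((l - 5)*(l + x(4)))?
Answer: -486304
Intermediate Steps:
K(G) = G + G**2
D(l) = (1 + (-5 + l)*(4 + l))*(-5 + l)*(4 + l) (D(l) = ((l - 5)*(l + 4))*(1 + (l - 5)*(l + 4)) = ((-5 + l)*(4 + l))*(1 + (-5 + l)*(4 + l)) = (1 + (-5 + l)*(4 + l))*(-5 + l)*(4 + l))
(D(-3)*52)*(-167) = (((-20 + (-3)**2 - 1*(-3))*(-19 + (-3)**2 - 1*(-3)))*52)*(-167) = (((-20 + 9 + 3)*(-19 + 9 + 3))*52)*(-167) = (-8*(-7)*52)*(-167) = (56*52)*(-167) = 2912*(-167) = -486304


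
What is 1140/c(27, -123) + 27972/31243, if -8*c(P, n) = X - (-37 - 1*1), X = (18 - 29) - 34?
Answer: 285131964/218701 ≈ 1303.8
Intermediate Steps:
X = -45 (X = -11 - 34 = -45)
c(P, n) = 7/8 (c(P, n) = -(-45 - (-37 - 1*1))/8 = -(-45 - (-37 - 1))/8 = -(-45 - 1*(-38))/8 = -(-45 + 38)/8 = -⅛*(-7) = 7/8)
1140/c(27, -123) + 27972/31243 = 1140/(7/8) + 27972/31243 = 1140*(8/7) + 27972*(1/31243) = 9120/7 + 27972/31243 = 285131964/218701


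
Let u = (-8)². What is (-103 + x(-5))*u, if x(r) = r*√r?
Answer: -6592 - 320*I*√5 ≈ -6592.0 - 715.54*I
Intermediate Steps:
x(r) = r^(3/2)
u = 64
(-103 + x(-5))*u = (-103 + (-5)^(3/2))*64 = (-103 - 5*I*√5)*64 = -6592 - 320*I*√5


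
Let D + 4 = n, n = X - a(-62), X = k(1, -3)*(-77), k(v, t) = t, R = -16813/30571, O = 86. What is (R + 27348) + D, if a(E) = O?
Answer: 840349406/30571 ≈ 27488.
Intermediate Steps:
R = -16813/30571 (R = -16813*1/30571 = -16813/30571 ≈ -0.54997)
a(E) = 86
X = 231 (X = -3*(-77) = 231)
n = 145 (n = 231 - 1*86 = 231 - 86 = 145)
D = 141 (D = -4 + 145 = 141)
(R + 27348) + D = (-16813/30571 + 27348) + 141 = 836038895/30571 + 141 = 840349406/30571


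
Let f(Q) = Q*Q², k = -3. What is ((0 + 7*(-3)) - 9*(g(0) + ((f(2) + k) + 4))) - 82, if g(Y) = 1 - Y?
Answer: -193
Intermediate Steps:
f(Q) = Q³
((0 + 7*(-3)) - 9*(g(0) + ((f(2) + k) + 4))) - 82 = ((0 + 7*(-3)) - 9*((1 - 1*0) + ((2³ - 3) + 4))) - 82 = ((0 - 21) - 9*((1 + 0) + ((8 - 3) + 4))) - 82 = (-21 - 9*(1 + (5 + 4))) - 82 = (-21 - 9*(1 + 9)) - 82 = (-21 - 9*10) - 82 = (-21 - 90) - 82 = -111 - 82 = -193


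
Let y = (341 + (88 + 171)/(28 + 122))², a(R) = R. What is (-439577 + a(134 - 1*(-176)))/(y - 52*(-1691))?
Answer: -9883507500/4621355281 ≈ -2.1387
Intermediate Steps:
y = 2642885281/22500 (y = (341 + 259/150)² = (51409/150)² = 2642885281/22500 ≈ 1.1746e+5)
(-439577 + a(134 - 1*(-176)))/(y - 52*(-1691)) = (-439577 + (134 - 1*(-176)))/(2642885281/22500 - 52*(-1691)) = (-439577 + (134 + 176))/(2642885281/22500 + 87932) = (-439577 + 310)/(4621355281/22500) = -439267*22500/4621355281 = -9883507500/4621355281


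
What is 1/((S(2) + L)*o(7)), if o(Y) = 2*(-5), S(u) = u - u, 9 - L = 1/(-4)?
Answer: -2/185 ≈ -0.010811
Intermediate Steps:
L = 37/4 (L = 9 - 1/(-4) = 9 - 1*(-¼) = 9 + ¼ = 37/4 ≈ 9.2500)
S(u) = 0
o(Y) = -10
1/((S(2) + L)*o(7)) = 1/((0 + 37/4)*(-10)) = 1/((37/4)*(-10)) = 1/(-185/2) = -2/185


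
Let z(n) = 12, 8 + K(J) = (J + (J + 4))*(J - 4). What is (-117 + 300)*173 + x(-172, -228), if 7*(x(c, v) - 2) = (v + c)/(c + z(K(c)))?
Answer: 443259/14 ≈ 31661.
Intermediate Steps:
K(J) = -8 + (-4 + J)*(4 + 2*J) (K(J) = -8 + (J + (J + 4))*(J - 4) = -8 + (J + (4 + J))*(-4 + J) = -8 + (4 + 2*J)*(-4 + J) = -8 + (-4 + J)*(4 + 2*J))
x(c, v) = 2 + (c + v)/(7*(12 + c)) (x(c, v) = 2 + ((v + c)/(c + 12))/7 = 2 + ((c + v)/(12 + c))/7 = 2 + (c + v)/(7*(12 + c)))
(-117 + 300)*173 + x(-172, -228) = (-117 + 300)*173 + (168 - 228 + 15*(-172))/(7*(12 - 172)) = 183*173 + (1/7)*(168 - 228 - 2580)/(-160) = 31659 + (1/7)*(-1/160)*(-2640) = 31659 + 33/14 = 443259/14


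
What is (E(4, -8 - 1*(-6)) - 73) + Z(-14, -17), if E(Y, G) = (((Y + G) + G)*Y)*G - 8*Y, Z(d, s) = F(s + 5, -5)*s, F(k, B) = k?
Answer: 99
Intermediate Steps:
Z(d, s) = s*(5 + s) (Z(d, s) = (s + 5)*s = (5 + s)*s = s*(5 + s))
E(Y, G) = -8*Y + G*Y*(Y + 2*G) (E(Y, G) = (((G + Y) + G)*Y)*G - 8*Y = ((Y + 2*G)*Y)*G - 8*Y = (Y*(Y + 2*G))*G - 8*Y = G*Y*(Y + 2*G) - 8*Y = -8*Y + G*Y*(Y + 2*G))
(E(4, -8 - 1*(-6)) - 73) + Z(-14, -17) = (4*(-8 + 2*(-8 - 1*(-6))² + (-8 - 1*(-6))*4) - 73) - 17*(5 - 17) = (4*(-8 + 2*(-8 + 6)² + (-8 + 6)*4) - 73) - 17*(-12) = (4*(-8 + 2*(-2)² - 2*4) - 73) + 204 = (4*(-8 + 2*4 - 8) - 73) + 204 = (4*(-8 + 8 - 8) - 73) + 204 = (4*(-8) - 73) + 204 = (-32 - 73) + 204 = -105 + 204 = 99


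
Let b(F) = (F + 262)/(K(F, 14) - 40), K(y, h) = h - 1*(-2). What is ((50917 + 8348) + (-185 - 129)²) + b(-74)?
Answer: 947119/6 ≈ 1.5785e+5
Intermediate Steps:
K(y, h) = 2 + h (K(y, h) = h + 2 = 2 + h)
b(F) = -131/12 - F/24 (b(F) = (F + 262)/((2 + 14) - 40) = (262 + F)/(16 - 40) = (262 + F)/(-24) = (262 + F)*(-1/24) = -131/12 - F/24)
((50917 + 8348) + (-185 - 129)²) + b(-74) = ((50917 + 8348) + (-185 - 129)²) + (-131/12 - 1/24*(-74)) = (59265 + (-314)²) + (-131/12 + 37/12) = (59265 + 98596) - 47/6 = 157861 - 47/6 = 947119/6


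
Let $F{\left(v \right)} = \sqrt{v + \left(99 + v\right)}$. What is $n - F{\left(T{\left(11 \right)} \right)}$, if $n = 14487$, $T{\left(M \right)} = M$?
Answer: $14476$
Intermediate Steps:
$F{\left(v \right)} = \sqrt{99 + 2 v}$
$n - F{\left(T{\left(11 \right)} \right)} = 14487 - \sqrt{99 + 2 \cdot 11} = 14487 - \sqrt{99 + 22} = 14487 - \sqrt{121} = 14487 - 11 = 14476$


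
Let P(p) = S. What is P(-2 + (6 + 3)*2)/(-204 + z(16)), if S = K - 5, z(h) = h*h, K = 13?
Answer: 2/13 ≈ 0.15385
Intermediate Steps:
z(h) = h²
S = 8 (S = 13 - 5 = 8)
P(p) = 8
P(-2 + (6 + 3)*2)/(-204 + z(16)) = 8/(-204 + 16²) = 8/(-204 + 256) = 8/52 = 8*(1/52) = 2/13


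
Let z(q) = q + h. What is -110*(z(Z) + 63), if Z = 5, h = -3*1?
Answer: -7150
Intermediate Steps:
h = -3
z(q) = -3 + q (z(q) = q - 3 = -3 + q)
-110*(z(Z) + 63) = -110*((-3 + 5) + 63) = -110*(2 + 63) = -110*65 = -7150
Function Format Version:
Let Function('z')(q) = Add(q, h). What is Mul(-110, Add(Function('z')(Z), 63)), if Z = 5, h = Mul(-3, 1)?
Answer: -7150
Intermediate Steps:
h = -3
Function('z')(q) = Add(-3, q) (Function('z')(q) = Add(q, -3) = Add(-3, q))
Mul(-110, Add(Function('z')(Z), 63)) = Mul(-110, Add(Add(-3, 5), 63)) = Mul(-110, Add(2, 63)) = Mul(-110, 65) = -7150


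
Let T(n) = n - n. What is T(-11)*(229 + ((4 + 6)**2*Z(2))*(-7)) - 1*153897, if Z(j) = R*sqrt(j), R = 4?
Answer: -153897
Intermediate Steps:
Z(j) = 4*sqrt(j)
T(n) = 0
T(-11)*(229 + ((4 + 6)**2*Z(2))*(-7)) - 1*153897 = 0*(229 + ((4 + 6)**2*(4*sqrt(2)))*(-7)) - 1*153897 = 0*(229 + (10**2*(4*sqrt(2)))*(-7)) - 153897 = 0*(229 + (100*(4*sqrt(2)))*(-7)) - 153897 = 0*(229 + (400*sqrt(2))*(-7)) - 153897 = 0*(229 - 2800*sqrt(2)) - 153897 = 0 - 153897 = -153897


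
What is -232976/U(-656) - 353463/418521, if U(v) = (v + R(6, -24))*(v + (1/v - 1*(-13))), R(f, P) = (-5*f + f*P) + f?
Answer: -7784035885691/6061066740789 ≈ -1.2843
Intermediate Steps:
R(f, P) = -4*f + P*f (R(f, P) = (-5*f + P*f) + f = -4*f + P*f)
U(v) = (-168 + v)*(13 + v + 1/v) (U(v) = (v + 6*(-4 - 24))*(v + (1/v - 1*(-13))) = (v + 6*(-28))*(v + (1/v + 13)) = (v - 168)*(v + (13 + 1/v)) = (-168 + v)*(13 + v + 1/v))
-232976/U(-656) - 353463/418521 = -232976/(-2183 + (-656)**2 - 168/(-656) - 155*(-656)) - 353463/418521 = -232976/(-2183 + 430336 - 168*(-1/656) + 101680) - 353463*1/418521 = -232976/(-2183 + 430336 + 21/82 + 101680) - 117821/139507 = -232976/43446327/82 - 117821/139507 = -232976*82/43446327 - 117821/139507 = -19104032/43446327 - 117821/139507 = -7784035885691/6061066740789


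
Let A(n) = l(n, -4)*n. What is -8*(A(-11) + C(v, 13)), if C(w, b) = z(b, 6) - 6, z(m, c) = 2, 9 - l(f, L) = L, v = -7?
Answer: 1176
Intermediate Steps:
l(f, L) = 9 - L
C(w, b) = -4 (C(w, b) = 2 - 6 = -4)
A(n) = 13*n (A(n) = (9 - 1*(-4))*n = (9 + 4)*n = 13*n)
-8*(A(-11) + C(v, 13)) = -8*(13*(-11) - 4) = -8*(-143 - 4) = -8*(-147) = 1176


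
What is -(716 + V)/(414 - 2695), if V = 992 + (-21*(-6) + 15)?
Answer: 1849/2281 ≈ 0.81061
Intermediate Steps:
V = 1133 (V = 992 + (126 + 15) = 992 + 141 = 1133)
-(716 + V)/(414 - 2695) = -(716 + 1133)/(414 - 2695) = -1849/(-2281) = -1849*(-1)/2281 = -1*(-1849/2281) = 1849/2281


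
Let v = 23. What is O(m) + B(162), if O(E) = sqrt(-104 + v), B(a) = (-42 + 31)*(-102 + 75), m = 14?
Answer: 297 + 9*I ≈ 297.0 + 9.0*I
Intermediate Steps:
B(a) = 297 (B(a) = -11*(-27) = 297)
O(E) = 9*I (O(E) = sqrt(-104 + 23) = sqrt(-81) = 9*I)
O(m) + B(162) = 9*I + 297 = 297 + 9*I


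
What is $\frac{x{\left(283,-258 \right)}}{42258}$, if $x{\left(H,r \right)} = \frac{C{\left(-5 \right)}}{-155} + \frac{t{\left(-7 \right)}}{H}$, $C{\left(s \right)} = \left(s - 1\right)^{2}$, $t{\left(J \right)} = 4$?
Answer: $- \frac{4784}{926823585} \approx -5.1617 \cdot 10^{-6}$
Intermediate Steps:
$C{\left(s \right)} = \left(-1 + s\right)^{2}$
$x{\left(H,r \right)} = - \frac{36}{155} + \frac{4}{H}$ ($x{\left(H,r \right)} = \frac{\left(-1 - 5\right)^{2}}{-155} + \frac{4}{H} = \left(-6\right)^{2} \left(- \frac{1}{155}\right) + \frac{4}{H} = 36 \left(- \frac{1}{155}\right) + \frac{4}{H} = - \frac{36}{155} + \frac{4}{H}$)
$\frac{x{\left(283,-258 \right)}}{42258} = \frac{- \frac{36}{155} + \frac{4}{283}}{42258} = \left(- \frac{36}{155} + 4 \cdot \frac{1}{283}\right) \frac{1}{42258} = \left(- \frac{36}{155} + \frac{4}{283}\right) \frac{1}{42258} = \left(- \frac{9568}{43865}\right) \frac{1}{42258} = - \frac{4784}{926823585}$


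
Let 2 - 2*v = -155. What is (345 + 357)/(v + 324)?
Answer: 1404/805 ≈ 1.7441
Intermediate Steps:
v = 157/2 (v = 1 - 1/2*(-155) = 1 + 155/2 = 157/2 ≈ 78.500)
(345 + 357)/(v + 324) = (345 + 357)/(157/2 + 324) = 702/(805/2) = 702*(2/805) = 1404/805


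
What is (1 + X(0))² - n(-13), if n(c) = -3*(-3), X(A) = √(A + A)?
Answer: -8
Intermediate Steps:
X(A) = √2*√A (X(A) = √(2*A) = √2*√A)
n(c) = 9
(1 + X(0))² - n(-13) = (1 + √2*√0)² - 1*9 = (1 + √2*0)² - 9 = (1 + 0)² - 9 = 1² - 9 = 1 - 9 = -8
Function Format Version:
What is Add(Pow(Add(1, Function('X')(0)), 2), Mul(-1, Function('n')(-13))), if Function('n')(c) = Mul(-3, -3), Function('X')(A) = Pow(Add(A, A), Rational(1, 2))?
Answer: -8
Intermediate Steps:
Function('X')(A) = Mul(Pow(2, Rational(1, 2)), Pow(A, Rational(1, 2))) (Function('X')(A) = Pow(Mul(2, A), Rational(1, 2)) = Mul(Pow(2, Rational(1, 2)), Pow(A, Rational(1, 2))))
Function('n')(c) = 9
Add(Pow(Add(1, Function('X')(0)), 2), Mul(-1, Function('n')(-13))) = Add(Pow(Add(1, Mul(Pow(2, Rational(1, 2)), Pow(0, Rational(1, 2)))), 2), Mul(-1, 9)) = Add(Pow(Add(1, Mul(Pow(2, Rational(1, 2)), 0)), 2), -9) = Add(Pow(Add(1, 0), 2), -9) = Add(Pow(1, 2), -9) = Add(1, -9) = -8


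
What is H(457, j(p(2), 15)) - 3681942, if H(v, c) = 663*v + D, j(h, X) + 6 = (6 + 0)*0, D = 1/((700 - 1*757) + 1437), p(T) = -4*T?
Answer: -4662952379/1380 ≈ -3.3790e+6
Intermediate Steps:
D = 1/1380 (D = 1/((700 - 757) + 1437) = 1/(-57 + 1437) = 1/1380 ≈ 0.00072464)
j(h, X) = -6 (j(h, X) = -6 + (6 + 0)*0 = -6 + 6*0 = -6 + 0 = -6)
H(v, c) = 1/1380 + 663*v (H(v, c) = 663*v + 1/1380 = 1/1380 + 663*v)
H(457, j(p(2), 15)) - 3681942 = (1/1380 + 663*457) - 3681942 = (1/1380 + 302991) - 3681942 = 418127581/1380 - 3681942 = -4662952379/1380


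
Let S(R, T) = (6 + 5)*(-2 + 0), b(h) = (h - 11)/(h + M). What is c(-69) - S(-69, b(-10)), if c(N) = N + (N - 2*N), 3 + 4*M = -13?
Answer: 22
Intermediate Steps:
M = -4 (M = -3/4 + (1/4)*(-13) = -3/4 - 13/4 = -4)
b(h) = (-11 + h)/(-4 + h) (b(h) = (h - 11)/(h - 4) = (-11 + h)/(-4 + h))
c(N) = 0 (c(N) = N - N = 0)
S(R, T) = -22 (S(R, T) = 11*(-2) = -22)
c(-69) - S(-69, b(-10)) = 0 - 1*(-22) = 0 + 22 = 22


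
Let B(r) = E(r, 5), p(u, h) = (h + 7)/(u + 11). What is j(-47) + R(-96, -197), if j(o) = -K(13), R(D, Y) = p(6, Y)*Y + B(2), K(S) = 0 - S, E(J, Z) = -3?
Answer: 37600/17 ≈ 2211.8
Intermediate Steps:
K(S) = -S
p(u, h) = (7 + h)/(11 + u)
B(r) = -3
R(D, Y) = -3 + Y*(7/17 + Y/17) (R(D, Y) = ((7 + Y)/(11 + 6))*Y - 3 = ((7 + Y)/17)*Y - 3 = (7/17 + Y/17)*Y - 3 = Y*(7/17 + Y/17) - 3 = -3 + Y*(7/17 + Y/17))
j(o) = 13 (j(o) = -(-1)*13 = -1*(-13) = 13)
j(-47) + R(-96, -197) = 13 + (-3 + (1/17)*(-197)*(7 - 197)) = 13 + (-3 + (1/17)*(-197)*(-190)) = 13 + (-3 + 37430/17) = 13 + 37379/17 = 37600/17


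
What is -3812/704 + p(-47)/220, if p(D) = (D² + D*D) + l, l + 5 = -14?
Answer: 12831/880 ≈ 14.581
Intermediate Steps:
l = -19 (l = -5 - 14 = -19)
p(D) = -19 + 2*D² (p(D) = (D² + D*D) - 19 = (D² + D²) - 19 = 2*D² - 19 = -19 + 2*D²)
-3812/704 + p(-47)/220 = -3812/704 + (-19 + 2*(-47)²)/220 = -3812*1/704 + (-19 + 2*2209)*(1/220) = -953/176 + (-19 + 4418)*(1/220) = -953/176 + 4399*(1/220) = -953/176 + 4399/220 = 12831/880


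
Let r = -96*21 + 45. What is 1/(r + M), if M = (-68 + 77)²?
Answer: -1/1890 ≈ -0.00052910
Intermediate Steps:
M = 81 (M = 9² = 81)
r = -1971 (r = -2016 + 45 = -1971)
1/(r + M) = 1/(-1971 + 81) = 1/(-1890) = -1/1890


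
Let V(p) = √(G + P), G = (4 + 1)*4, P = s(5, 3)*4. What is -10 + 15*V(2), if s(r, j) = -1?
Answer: 50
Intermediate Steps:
P = -4 (P = -1*4 = -4)
G = 20 (G = 5*4 = 20)
V(p) = 4 (V(p) = √(20 - 4) = √16 = 4)
-10 + 15*V(2) = -10 + 15*4 = -10 + 60 = 50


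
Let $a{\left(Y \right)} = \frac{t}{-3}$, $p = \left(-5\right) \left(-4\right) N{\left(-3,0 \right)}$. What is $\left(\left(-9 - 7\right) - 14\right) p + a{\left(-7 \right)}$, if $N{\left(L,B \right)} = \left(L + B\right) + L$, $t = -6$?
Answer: $3602$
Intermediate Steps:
$N{\left(L,B \right)} = B + 2 L$ ($N{\left(L,B \right)} = \left(B + L\right) + L = B + 2 L$)
$p = -120$ ($p = \left(-5\right) \left(-4\right) \left(0 + 2 \left(-3\right)\right) = 20 \left(0 - 6\right) = 20 \left(-6\right) = -120$)
$a{\left(Y \right)} = 2$ ($a{\left(Y \right)} = - \frac{6}{-3} = \left(-6\right) \left(- \frac{1}{3}\right) = 2$)
$\left(\left(-9 - 7\right) - 14\right) p + a{\left(-7 \right)} = \left(\left(-9 - 7\right) - 14\right) \left(-120\right) + 2 = \left(-16 - 14\right) \left(-120\right) + 2 = \left(-30\right) \left(-120\right) + 2 = 3600 + 2 = 3602$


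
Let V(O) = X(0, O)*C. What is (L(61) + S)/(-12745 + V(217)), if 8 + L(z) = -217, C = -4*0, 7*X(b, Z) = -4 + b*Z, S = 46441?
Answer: -46216/12745 ≈ -3.6262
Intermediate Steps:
X(b, Z) = -4/7 + Z*b/7 (X(b, Z) = (-4 + b*Z)/7 = (-4 + Z*b)/7 = -4/7 + Z*b/7)
C = 0
L(z) = -225 (L(z) = -8 - 217 = -225)
V(O) = 0 (V(O) = (-4/7 + (⅐)*O*0)*0 = (-4/7 + 0)*0 = -4/7*0 = 0)
(L(61) + S)/(-12745 + V(217)) = (-225 + 46441)/(-12745 + 0) = 46216/(-12745) = 46216*(-1/12745) = -46216/12745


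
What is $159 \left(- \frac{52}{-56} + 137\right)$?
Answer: $\frac{307029}{14} \approx 21931.0$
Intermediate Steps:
$159 \left(- \frac{52}{-56} + 137\right) = 159 \left(\left(-52\right) \left(- \frac{1}{56}\right) + 137\right) = 159 \left(\frac{13}{14} + 137\right) = 159 \cdot \frac{1931}{14} = \frac{307029}{14}$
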